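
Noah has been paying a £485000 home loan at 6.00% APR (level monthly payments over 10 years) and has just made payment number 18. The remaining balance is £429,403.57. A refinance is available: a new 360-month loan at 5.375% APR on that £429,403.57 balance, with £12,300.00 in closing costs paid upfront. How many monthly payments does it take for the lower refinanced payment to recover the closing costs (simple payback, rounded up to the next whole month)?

5 months

Current payment = 485,000 × 6%/12 / (1 − (1+0.0050000)^−120) = £5,384.49.
Refinanced payment = 429,403.57 × 0.0044792 / (1 − (1+0.0044792)^−360) = £2,404.54.
Monthly savings = £5,384.49 − £2,404.54 = £2,979.95.
Break-even = £12,300.00 / £2,979.95 = 4.13 → 5 months.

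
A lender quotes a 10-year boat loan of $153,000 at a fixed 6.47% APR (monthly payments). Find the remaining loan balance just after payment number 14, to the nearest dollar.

With monthly rate i = 6.47%/12 = 0.0053917, the balance after k of n payments is P · [(1+i)^n − (1+i)^k] / [(1+i)^n − 1].
(1+0.0053917)^120 = 1.90648654 and (1+0.0053917)^14 = 1.07818662, so the balance is 153,000 × (1.90648654 − 1.07818662) / (1.90648654 − 1) = $139,803.39.

$139,803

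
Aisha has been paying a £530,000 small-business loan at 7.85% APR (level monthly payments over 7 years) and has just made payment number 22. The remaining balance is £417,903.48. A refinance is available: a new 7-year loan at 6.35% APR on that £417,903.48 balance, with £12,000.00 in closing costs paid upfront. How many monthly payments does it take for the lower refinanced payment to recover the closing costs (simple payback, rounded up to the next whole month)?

Current payment = 530,000 × 7.85%/12 / (1 − (1+0.0065417)^−84) = £8,221.14.
Refinanced payment = 417,903.48 × 0.0052917 / (1 − (1+0.0052917)^−84) = £6,175.33.
Monthly savings = £8,221.14 − £6,175.33 = £2,045.81.
Break-even = £12,000.00 / £2,045.81 = 5.87 → 6 months.

6 months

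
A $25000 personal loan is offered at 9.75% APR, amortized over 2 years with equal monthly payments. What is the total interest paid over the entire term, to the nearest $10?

At 9.75% the monthly rate is 0.0081250, so the payment is 25,000 × 0.0081250 / (1 − 1.0081250^−24) = $1,150.74.
Total paid = 24 × $1,150.74 = $27,617.76; interest = $27,617.76 − $25,000 = $2,617.76.

$2,620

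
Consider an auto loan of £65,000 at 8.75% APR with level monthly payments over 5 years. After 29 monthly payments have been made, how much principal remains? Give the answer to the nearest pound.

£37,099

With monthly rate i = 8.75%/12 = 0.0072917, the balance after k of n payments is P · [(1+i)^n − (1+i)^k] / [(1+i)^n − 1].
(1+0.0072917)^60 = 1.54637373 and (1+0.0072917)^29 = 1.23453097, so the balance is 65,000 × (1.54637373 − 1.23453097) / (1.54637373 − 1) = £37,098.74.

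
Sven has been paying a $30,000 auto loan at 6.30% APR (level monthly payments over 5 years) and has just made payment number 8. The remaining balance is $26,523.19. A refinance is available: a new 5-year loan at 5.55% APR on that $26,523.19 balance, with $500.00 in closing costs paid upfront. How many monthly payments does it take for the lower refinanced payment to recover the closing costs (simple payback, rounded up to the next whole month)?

7 months

Current payment = 30,000 × 6.3%/12 / (1 − (1+0.0052500)^−60) = $584.18.
Refinanced payment = 26,523.19 × 0.0046250 / (1 − (1+0.0046250)^−60) = $507.24.
Monthly savings = $584.18 − $507.24 = $76.94.
Break-even = $500.00 / $76.94 = 6.50 → 7 months.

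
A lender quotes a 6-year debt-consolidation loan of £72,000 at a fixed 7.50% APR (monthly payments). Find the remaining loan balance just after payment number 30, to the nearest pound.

£45,861

With monthly rate i = 7.5%/12 = 0.0062500, the balance after k of n payments is P · [(1+i)^n − (1+i)^k] / [(1+i)^n − 1].
(1+0.0062500)^72 = 1.56611743 and (1+0.0062500)^30 = 1.20552661, so the balance is 72,000 × (1.56611743 − 1.20552661) / (1.56611743 − 1) = £45,860.70.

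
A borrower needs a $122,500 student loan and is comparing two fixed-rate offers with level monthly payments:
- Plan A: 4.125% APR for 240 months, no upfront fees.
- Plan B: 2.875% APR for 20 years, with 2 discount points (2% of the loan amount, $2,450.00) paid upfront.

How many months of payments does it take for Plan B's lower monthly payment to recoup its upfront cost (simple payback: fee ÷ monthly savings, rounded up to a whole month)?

32 months

Plan A: monthly rate = 4.125%/12 = 0.0034375; payment = 122,500 × 0.0034375 / (1 − (1+0.0034375)^−240) = $750.42.
Plan B: monthly rate = 2.875%/12 = 0.0023958; payment = 122,500 × 0.0023958 / (1 − (1+0.0023958)^−240) = $671.74.
Monthly savings = $750.42 − $671.74 = $78.68.
Break-even = $2,450.00 / $78.68 = 31.14 → 32 months.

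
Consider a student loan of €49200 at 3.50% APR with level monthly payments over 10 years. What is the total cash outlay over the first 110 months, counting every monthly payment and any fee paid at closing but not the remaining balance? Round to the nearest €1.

€53,517

At 3.50% the monthly rate is 0.0029167, so the payment is 49,200 × 0.0029167 / (1 − 1.0029167^−120) = €486.52.
Total outlay = 110 × €486.52 = €53,517.20.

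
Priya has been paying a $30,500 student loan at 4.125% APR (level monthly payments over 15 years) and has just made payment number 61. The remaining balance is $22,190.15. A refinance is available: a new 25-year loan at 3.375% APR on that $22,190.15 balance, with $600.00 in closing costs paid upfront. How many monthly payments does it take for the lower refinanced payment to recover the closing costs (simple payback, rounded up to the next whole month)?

Current payment = 30,500 × 4.125%/12 / (1 − (1+0.0034375)^−180) = $227.52.
Refinanced payment = 22,190.15 × 0.0028125 / (1 − (1+0.0028125)^−300) = $109.61.
Monthly savings = $227.52 − $109.61 = $117.91.
Break-even = $600.00 / $117.91 = 5.09 → 6 months.

6 months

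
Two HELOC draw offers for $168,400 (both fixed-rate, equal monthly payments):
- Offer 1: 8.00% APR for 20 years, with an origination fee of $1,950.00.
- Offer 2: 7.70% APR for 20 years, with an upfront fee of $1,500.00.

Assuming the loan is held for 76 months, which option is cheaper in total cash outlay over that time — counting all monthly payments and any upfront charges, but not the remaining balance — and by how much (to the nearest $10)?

Offer 1: at 8.00% the monthly rate is 0.0066667, so the payment is 168,400 × 0.0066667 / (1 − 1.0066667^−240) = $1,408.57.
Offer 2: monthly rate = 7.7%/12 = 0.0064167; payment = 168,400 × 0.0064167 / (1 − (1+0.0064167)^−240) = $1,377.29.
Over 76 months: Offer 1 costs 76 × $1,408.57 + $1,950.00 = $109,001.32; Offer 2 costs 76 × $1,377.29 + $1,500.00 = $106,174.04.
Offer 2 is cheaper by $109,001.32 − $106,174.04 = $2,827.28.

Offer 2 by $2,830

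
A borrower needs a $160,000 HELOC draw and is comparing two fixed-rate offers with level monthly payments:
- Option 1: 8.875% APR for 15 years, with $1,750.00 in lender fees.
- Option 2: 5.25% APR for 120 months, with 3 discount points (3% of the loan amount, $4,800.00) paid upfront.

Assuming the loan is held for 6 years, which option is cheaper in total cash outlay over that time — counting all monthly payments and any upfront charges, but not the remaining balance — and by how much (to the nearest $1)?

Option 1 by $10,662

Option 1: at 8.875% the monthly rate is 0.0073958, so the payment is 160,000 × 0.0073958 / (1 − 1.0073958^−180) = $1,610.95.
Option 2: monthly rate = 5.25%/12 = 0.0043750; payment = 160,000 × 0.0043750 / (1 − (1+0.0043750)^−120) = $1,716.67.
Over 72 months: Option 1 costs 72 × $1,610.95 + $1,750.00 = $117,738.40; Option 2 costs 72 × $1,716.67 + $4,800.00 = $128,400.24.
Option 1 is cheaper by $128,400.24 − $117,738.40 = $10,661.84.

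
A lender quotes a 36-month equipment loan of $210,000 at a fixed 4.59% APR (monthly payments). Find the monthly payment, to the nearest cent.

Monthly rate = 4.59%/12 = 0.0038250; payment = 210,000 × 0.0038250 / (1 − (1+0.0038250)^−36) = $6,255.30.

$6,255.30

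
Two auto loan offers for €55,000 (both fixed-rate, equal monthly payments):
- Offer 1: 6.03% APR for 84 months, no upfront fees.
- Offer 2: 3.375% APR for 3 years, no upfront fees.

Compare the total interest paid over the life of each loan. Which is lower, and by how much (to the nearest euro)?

Offer 2 by €9,649

Offer 1: at 6.03% the monthly rate is 0.0050250, so the payment is 55,000 × 0.0050250 / (1 − 1.0050250^−84) = €804.26.
Total interest on Offer 1 = 84 × €804.26 − €55,000 = €12,557.84.
Offer 2: at 3.375% the monthly rate is 0.0028125, so the payment is 55,000 × 0.0028125 / (1 − 1.0028125^−36) = €1,608.57.
Total interest on Offer 2 = 36 × €1,608.57 − €55,000 = €2,908.52.
Offer 2 is lower by €9,649.32.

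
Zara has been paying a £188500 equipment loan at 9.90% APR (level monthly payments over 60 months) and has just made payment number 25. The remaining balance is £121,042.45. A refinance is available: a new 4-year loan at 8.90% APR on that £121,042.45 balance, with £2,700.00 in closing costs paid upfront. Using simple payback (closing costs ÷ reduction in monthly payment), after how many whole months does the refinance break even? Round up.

3 months

Current payment = 188,500 × 9.9%/12 / (1 − (1+0.0082500)^−60) = £3,995.80.
Refinanced payment = 121,042.45 × 0.0074167 / (1 − (1+0.0074167)^−48) = £3,006.40.
Monthly savings = £3,995.80 − £3,006.40 = £989.40.
Break-even = £2,700.00 / £989.40 = 2.73 → 3 months.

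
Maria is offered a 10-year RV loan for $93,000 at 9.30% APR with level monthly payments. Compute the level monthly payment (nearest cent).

$1,193.24

At 9.30% the monthly rate is 0.0077500, so the payment is 93,000 × 0.0077500 / (1 − 1.0077500^−120) = $1,193.24.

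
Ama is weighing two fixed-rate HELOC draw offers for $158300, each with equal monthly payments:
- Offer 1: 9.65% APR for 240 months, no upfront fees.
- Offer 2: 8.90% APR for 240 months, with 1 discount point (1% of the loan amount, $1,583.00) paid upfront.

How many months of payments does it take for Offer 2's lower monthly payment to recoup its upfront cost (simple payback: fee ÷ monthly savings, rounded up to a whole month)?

21 months

Offer 1: monthly rate = 9.65%/12 = 0.0080417; payment = 158,300 × 0.0080417 / (1 − (1+0.0080417)^−240) = $1,491.10.
Offer 2: at 8.90% the monthly rate is 0.0074167, so the payment is 158,300 × 0.0074167 / (1 − 1.0074167^−240) = $1,414.10.
Monthly savings = $1,491.10 − $1,414.10 = $77.00.
Break-even = $1,583.00 / $77.00 = 20.56 → 21 months.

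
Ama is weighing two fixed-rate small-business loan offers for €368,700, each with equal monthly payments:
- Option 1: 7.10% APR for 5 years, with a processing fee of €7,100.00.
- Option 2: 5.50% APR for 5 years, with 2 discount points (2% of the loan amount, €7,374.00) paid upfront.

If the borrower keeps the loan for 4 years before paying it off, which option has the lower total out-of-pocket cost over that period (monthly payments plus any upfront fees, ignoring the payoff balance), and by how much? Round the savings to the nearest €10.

Option 2 by €12,950

Option 1: at 7.10% the monthly rate is 0.0059167, so the payment is 368,700 × 0.0059167 / (1 − 1.0059167^−60) = €7,318.11.
Option 2: at 5.50% the monthly rate is 0.0045833, so the payment is 368,700 × 0.0045833 / (1 − 1.0045833^−60) = €7,042.60.
Over 48 months: Option 1 costs 48 × €7,318.11 + €7,100.00 = €358,369.28; Option 2 costs 48 × €7,042.60 + €7,374.00 = €345,418.80.
Option 2 is cheaper by €358,369.28 − €345,418.80 = €12,950.48.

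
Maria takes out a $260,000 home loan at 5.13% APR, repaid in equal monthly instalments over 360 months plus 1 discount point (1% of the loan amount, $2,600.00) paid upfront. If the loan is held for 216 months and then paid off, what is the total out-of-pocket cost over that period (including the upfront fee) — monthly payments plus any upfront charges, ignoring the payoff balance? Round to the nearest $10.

$308,560

Monthly rate = 5.13%/12 = 0.0042750; payment = 260,000 × 0.0042750 / (1 − (1+0.0042750)^−360) = $1,416.47.
Total outlay = 216 × $1,416.47 + $2,600.00 = $308,557.52.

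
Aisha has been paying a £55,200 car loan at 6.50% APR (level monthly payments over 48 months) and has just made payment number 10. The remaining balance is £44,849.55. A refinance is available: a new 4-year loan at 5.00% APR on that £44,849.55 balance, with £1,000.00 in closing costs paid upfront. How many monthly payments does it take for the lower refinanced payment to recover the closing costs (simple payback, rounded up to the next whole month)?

4 months

Current payment = 55,200 × 6.5%/12 / (1 − (1+0.0054167)^−48) = £1,309.07.
Refinanced payment = 44,849.55 × 0.0041667 / (1 − (1+0.0041667)^−48) = £1,032.85.
Monthly savings = £1,309.07 − £1,032.85 = £276.22.
Break-even = £1,000.00 / £276.22 = 3.62 → 4 months.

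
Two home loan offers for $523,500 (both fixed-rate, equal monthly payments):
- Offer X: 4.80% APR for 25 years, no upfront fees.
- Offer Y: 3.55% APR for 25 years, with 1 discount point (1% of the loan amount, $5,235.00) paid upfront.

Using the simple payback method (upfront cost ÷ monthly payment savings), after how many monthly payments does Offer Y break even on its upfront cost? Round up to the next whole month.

Offer X: at 4.80% the monthly rate is 0.0040000, so the payment is 523,500 × 0.0040000 / (1 − 1.0040000^−300) = $2,999.64.
Offer Y: at 3.55% the monthly rate is 0.0029583, so the payment is 523,500 × 0.0029583 / (1 − 1.0029583^−300) = $2,634.82.
Monthly savings = $2,999.64 − $2,634.82 = $364.82.
Break-even = $5,235.00 / $364.82 = 14.35 → 15 months.

15 months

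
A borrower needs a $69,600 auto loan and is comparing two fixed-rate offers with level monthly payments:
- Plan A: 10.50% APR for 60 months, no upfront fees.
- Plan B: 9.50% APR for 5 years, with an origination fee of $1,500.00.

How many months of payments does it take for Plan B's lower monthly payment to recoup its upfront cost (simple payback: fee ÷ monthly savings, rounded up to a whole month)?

44 months

Plan A: at 10.50% the monthly rate is 0.0087500, so the payment is 69,600 × 0.0087500 / (1 − 1.0087500^−60) = $1,495.98.
Plan B: at 9.50% the monthly rate is 0.0079167, so the payment is 69,600 × 0.0079167 / (1 − 1.0079167^−60) = $1,461.73.
Monthly savings = $1,495.98 − $1,461.73 = $34.25.
Break-even = $1,500.00 / $34.25 = 43.80 → 44 months.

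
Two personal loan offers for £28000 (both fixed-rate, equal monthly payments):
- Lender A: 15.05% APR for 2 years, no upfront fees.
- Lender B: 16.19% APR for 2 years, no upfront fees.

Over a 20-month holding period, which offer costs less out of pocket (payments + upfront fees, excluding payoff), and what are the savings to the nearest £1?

Lender A: monthly rate = 15.05%/12 = 0.0125417; payment = 28,000 × 0.0125417 / (1 − (1+0.0125417)^−24) = £1,358.29.
Lender B: at 16.19% the monthly rate is 0.0134917, so the payment is 28,000 × 0.0134917 / (1 − 1.0134917^−24) = £1,373.51.
Over 20 months: Lender A costs 20 × £1,358.29 = £27,165.80; Lender B costs 20 × £1,373.51 = £27,470.20.
Lender A is cheaper by £27,470.20 − £27,165.80 = £304.40.

Lender A by £304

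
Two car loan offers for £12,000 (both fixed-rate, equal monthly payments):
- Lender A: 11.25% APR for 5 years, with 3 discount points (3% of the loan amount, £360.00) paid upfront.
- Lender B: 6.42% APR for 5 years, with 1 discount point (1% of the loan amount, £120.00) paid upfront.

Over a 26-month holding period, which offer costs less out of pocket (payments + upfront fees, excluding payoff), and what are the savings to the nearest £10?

Lender B by £970

Lender A: monthly rate = 11.25%/12 = 0.0093750; payment = 12,000 × 0.0093750 / (1 − (1+0.0093750)^−60) = £262.41.
Lender B: monthly rate = 6.42%/12 = 0.0053500; payment = 12,000 × 0.0053500 / (1 − (1+0.0053500)^−60) = £234.34.
Over 26 months: Lender A costs 26 × £262.41 + £360.00 = £7,182.66; Lender B costs 26 × £234.34 + £120.00 = £6,212.84.
Lender B is cheaper by £7,182.66 − £6,212.84 = £969.82.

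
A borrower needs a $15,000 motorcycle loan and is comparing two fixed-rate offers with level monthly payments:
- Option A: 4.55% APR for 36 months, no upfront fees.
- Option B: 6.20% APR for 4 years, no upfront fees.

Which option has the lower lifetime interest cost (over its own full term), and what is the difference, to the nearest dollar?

Option A: monthly rate = 4.55%/12 = 0.0037917; payment = 15,000 × 0.0037917 / (1 − (1+0.0037917)^−36) = $446.54.
Total interest on Option A = 36 × $446.54 − $15,000 = $1,075.44.
Option B: monthly rate = 6.2%/12 = 0.0051667; payment = 15,000 × 0.0051667 / (1 − (1+0.0051667)^−48) = $353.65.
Total interest on Option B = 48 × $353.65 − $15,000 = $1,975.20.
Option A is lower by $899.76.

Option A by $900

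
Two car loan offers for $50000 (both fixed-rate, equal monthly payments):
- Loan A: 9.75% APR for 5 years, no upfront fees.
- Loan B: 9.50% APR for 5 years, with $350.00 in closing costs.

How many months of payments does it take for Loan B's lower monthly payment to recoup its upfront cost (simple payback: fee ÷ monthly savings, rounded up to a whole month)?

58 months

Loan A: at 9.75% the monthly rate is 0.0081250, so the payment is 50,000 × 0.0081250 / (1 − 1.0081250^−60) = $1,056.21.
Loan B: at 9.50% the monthly rate is 0.0079167, so the payment is 50,000 × 0.0079167 / (1 − 1.0079167^−60) = $1,050.09.
Monthly savings = $1,056.21 − $1,050.09 = $6.12.
Break-even = $350.00 / $6.12 = 57.19 → 58 months.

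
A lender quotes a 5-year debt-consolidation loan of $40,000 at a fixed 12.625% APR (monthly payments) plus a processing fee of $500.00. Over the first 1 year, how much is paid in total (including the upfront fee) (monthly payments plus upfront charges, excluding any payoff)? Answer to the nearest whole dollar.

$11,330

Monthly rate = 12.625%/12 = 0.0105208; payment = 40,000 × 0.0105208 / (1 − (1+0.0105208)^−60) = $902.46.
Total outlay = 12 × $902.46 + $500.00 = $11,329.52.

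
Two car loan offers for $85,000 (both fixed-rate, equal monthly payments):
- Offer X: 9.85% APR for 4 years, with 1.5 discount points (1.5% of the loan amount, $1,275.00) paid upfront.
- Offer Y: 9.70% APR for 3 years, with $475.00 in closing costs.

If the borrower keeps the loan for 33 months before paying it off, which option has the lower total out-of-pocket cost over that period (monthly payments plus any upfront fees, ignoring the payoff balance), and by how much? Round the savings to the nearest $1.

Offer X: monthly rate = 9.85%/12 = 0.0082083; payment = 85,000 × 0.0082083 / (1 − (1+0.0082083)^−48) = $2,149.70.
Offer Y: at 9.70% the monthly rate is 0.0080833, so the payment is 85,000 × 0.0080833 / (1 − 1.0080833^−36) = $2,730.75.
Over 33 months: Offer X costs 33 × $2,149.70 + $1,275.00 = $72,215.10; Offer Y costs 33 × $2,730.75 + $475.00 = $90,589.75.
Offer X is cheaper by $90,589.75 − $72,215.10 = $18,374.65.

Offer X by $18,375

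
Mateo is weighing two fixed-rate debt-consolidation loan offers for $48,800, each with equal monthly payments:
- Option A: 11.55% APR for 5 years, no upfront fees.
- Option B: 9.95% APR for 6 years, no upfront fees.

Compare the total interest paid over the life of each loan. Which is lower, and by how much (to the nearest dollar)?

Option A: monthly rate = 11.55%/12 = 0.0096250; payment = 48,800 × 0.0096250 / (1 − (1+0.0096250)^−60) = $1,074.46.
Total interest on Option A = 60 × $1,074.46 − $48,800 = $15,667.60.
Option B: at 9.95% the monthly rate is 0.0082917, so the payment is 48,800 × 0.0082917 / (1 − 1.0082917^−72) = $902.83.
Total interest on Option B = 72 × $902.83 − $48,800 = $16,203.76.
Option A is lower by $536.16.

Option A by $536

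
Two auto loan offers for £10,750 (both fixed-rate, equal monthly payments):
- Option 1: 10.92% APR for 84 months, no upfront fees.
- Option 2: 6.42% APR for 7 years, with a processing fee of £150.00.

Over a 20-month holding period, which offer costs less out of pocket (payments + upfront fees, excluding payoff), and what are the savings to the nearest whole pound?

Option 2 by £338

Option 1: monthly rate = 10.92%/12 = 0.0091000; payment = 10,750 × 0.0091000 / (1 − (1+0.0091000)^−84) = £183.61.
Option 2: at 6.42% the monthly rate is 0.0053500, so the payment is 10,750 × 0.0053500 / (1 − 1.0053500^−84) = £159.22.
Over 20 months: Option 1 costs 20 × £183.61 = £3,672.20; Option 2 costs 20 × £159.22 + £150.00 = £3,334.40.
Option 2 is cheaper by £3,672.20 − £3,334.40 = £337.80.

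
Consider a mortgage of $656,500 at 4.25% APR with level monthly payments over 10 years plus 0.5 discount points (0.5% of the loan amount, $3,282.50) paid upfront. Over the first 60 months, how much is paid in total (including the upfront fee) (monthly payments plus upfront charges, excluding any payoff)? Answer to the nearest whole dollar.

$406,784

Monthly rate = 4.25%/12 = 0.0035417; payment = 656,500 × 0.0035417 / (1 − (1+0.0035417)^−120) = $6,725.02.
Total outlay = 60 × $6,725.02 + $3,282.50 = $406,783.70.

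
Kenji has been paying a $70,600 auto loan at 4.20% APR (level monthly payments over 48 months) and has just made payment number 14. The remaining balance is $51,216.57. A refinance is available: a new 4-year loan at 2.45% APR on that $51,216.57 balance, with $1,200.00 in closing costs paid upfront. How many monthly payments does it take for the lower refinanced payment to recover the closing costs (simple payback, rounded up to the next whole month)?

3 months

Current payment = 70,600 × 4.2%/12 / (1 − (1+0.0035000)^−48) = $1,600.41.
Refinanced payment = 51,216.57 × 0.0020417 / (1 − (1+0.0020417)^−48) = $1,121.24.
Monthly savings = $1,600.41 − $1,121.24 = $479.17.
Break-even = $1,200.00 / $479.17 = 2.50 → 3 months.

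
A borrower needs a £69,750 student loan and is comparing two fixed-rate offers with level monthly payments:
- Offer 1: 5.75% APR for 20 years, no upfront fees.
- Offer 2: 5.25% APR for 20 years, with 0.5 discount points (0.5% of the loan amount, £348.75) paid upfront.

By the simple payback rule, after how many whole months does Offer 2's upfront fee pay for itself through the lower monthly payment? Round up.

Offer 1: at 5.75% the monthly rate is 0.0047917, so the payment is 69,750 × 0.0047917 / (1 − 1.0047917^−240) = £489.70.
Offer 2: monthly rate = 5.25%/12 = 0.0043750; payment = 69,750 × 0.0043750 / (1 − (1+0.0043750)^−240) = £470.01.
Monthly savings = £489.70 − £470.01 = £19.69.
Break-even = £348.75 / £19.69 = 17.71 → 18 months.

18 months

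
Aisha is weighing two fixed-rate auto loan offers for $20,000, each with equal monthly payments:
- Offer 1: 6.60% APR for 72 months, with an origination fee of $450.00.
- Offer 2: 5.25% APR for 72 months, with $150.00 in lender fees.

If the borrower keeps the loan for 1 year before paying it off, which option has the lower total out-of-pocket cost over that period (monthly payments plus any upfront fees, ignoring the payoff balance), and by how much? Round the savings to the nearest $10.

Offer 2 by $450

Offer 1: at 6.60% the monthly rate is 0.0055000, so the payment is 20,000 × 0.0055000 / (1 − 1.0055000^−72) = $337.15.
Offer 2: monthly rate = 5.25%/12 = 0.0043750; payment = 20,000 × 0.0043750 / (1 − (1+0.0043750)^−72) = $324.42.
Over 12 months: Offer 1 costs 12 × $337.15 + $450.00 = $4,495.80; Offer 2 costs 12 × $324.42 + $150.00 = $4,043.04.
Offer 2 is cheaper by $4,495.80 − $4,043.04 = $452.76.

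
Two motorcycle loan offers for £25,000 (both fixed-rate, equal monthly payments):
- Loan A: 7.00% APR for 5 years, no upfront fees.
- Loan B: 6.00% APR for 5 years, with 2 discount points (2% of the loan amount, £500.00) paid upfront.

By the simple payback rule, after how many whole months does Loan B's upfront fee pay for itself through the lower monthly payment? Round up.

Loan A: monthly rate = 7%/12 = 0.0058333; payment = 25,000 × 0.0058333 / (1 − (1+0.0058333)^−60) = £495.03.
Loan B: at 6.00% the monthly rate is 0.0050000, so the payment is 25,000 × 0.0050000 / (1 − 1.0050000^−60) = £483.32.
Monthly savings = £495.03 − £483.32 = £11.71.
Break-even = £500.00 / £11.71 = 42.70 → 43 months.

43 months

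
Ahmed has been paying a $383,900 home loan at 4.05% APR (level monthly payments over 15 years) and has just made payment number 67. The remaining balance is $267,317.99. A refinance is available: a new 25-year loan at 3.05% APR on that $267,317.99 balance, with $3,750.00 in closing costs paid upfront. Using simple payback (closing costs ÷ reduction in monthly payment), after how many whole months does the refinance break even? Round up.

3 months

Current payment = 383,900 × 4.05%/12 / (1 − (1+0.0033750)^−180) = $2,849.29.
Refinanced payment = 267,317.99 × 0.0025417 / (1 − (1+0.0025417)^−300) = $1,274.61.
Monthly savings = $2,849.29 − $1,274.61 = $1,574.68.
Break-even = $3,750.00 / $1,574.68 = 2.38 → 3 months.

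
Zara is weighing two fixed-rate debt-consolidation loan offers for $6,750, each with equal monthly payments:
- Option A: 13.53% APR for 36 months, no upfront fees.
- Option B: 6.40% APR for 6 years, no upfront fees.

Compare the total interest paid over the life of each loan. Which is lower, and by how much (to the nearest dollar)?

Option B by $103

Option A: monthly rate = 13.53%/12 = 0.0112750; payment = 6,750 × 0.0112750 / (1 − (1+0.0112750)^−36) = $229.16.
Total interest on Option A = 36 × $229.16 − $6,750 = $1,499.76.
Option B: at 6.40% the monthly rate is 0.0053333, so the payment is 6,750 × 0.0053333 / (1 − 1.0053333^−72) = $113.15.
Total interest on Option B = 72 × $113.15 − $6,750 = $1,396.80.
Option B is lower by $102.96.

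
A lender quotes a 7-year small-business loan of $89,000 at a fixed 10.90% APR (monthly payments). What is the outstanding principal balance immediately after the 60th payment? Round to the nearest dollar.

With monthly rate i = 10.9%/12 = 0.0090833, the balance after k of n payments is P · [(1+i)^n − (1+i)^k] / [(1+i)^n − 1].
(1+0.0090833)^84 = 2.13732608 and (1+0.0090833)^60 = 1.72037051, so the balance is 89,000 × (2.13732608 − 1.72037051) / (2.13732608 − 1) = $32,628.33.

$32,628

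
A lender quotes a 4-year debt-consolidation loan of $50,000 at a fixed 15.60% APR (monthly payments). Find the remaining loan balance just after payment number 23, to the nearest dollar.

With monthly rate i = 15.6%/12 = 0.0130000, the balance after k of n payments is P · [(1+i)^n − (1+i)^k] / [(1+i)^n − 1].
(1+0.0130000)^48 = 1.85888866 and (1+0.0130000)^23 = 1.34591379, so the balance is 50,000 × (1.85888866 − 1.34591379) / (1.85888866 − 1) = $29,862.71.

$29,863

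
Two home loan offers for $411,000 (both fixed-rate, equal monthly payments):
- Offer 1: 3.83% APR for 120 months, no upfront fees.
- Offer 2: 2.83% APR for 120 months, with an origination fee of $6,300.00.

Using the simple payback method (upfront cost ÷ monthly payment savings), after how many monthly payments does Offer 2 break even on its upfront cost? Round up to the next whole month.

Offer 1: monthly rate = 3.83%/12 = 0.0031917; payment = 411,000 × 0.0031917 / (1 − (1+0.0031917)^−120) = $4,128.05.
Offer 2: at 2.83% the monthly rate is 0.0023583, so the payment is 411,000 × 0.0023583 / (1 − 1.0023583^−120) = $3,936.48.
Monthly savings = $4,128.05 − $3,936.48 = $191.57.
Break-even = $6,300.00 / $191.57 = 32.89 → 33 months.

33 months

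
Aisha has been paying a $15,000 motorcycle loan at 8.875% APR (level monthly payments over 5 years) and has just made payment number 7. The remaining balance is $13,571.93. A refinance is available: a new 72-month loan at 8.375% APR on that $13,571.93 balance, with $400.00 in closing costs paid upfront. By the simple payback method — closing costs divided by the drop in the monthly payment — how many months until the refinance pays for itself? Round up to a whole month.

Current payment = 15,000 × 8.875%/12 / (1 − (1+0.0073958)^−60) = $310.47.
Refinanced payment = 13,571.93 × 0.0069792 / (1 − (1+0.0069792)^−72) = $240.45.
Monthly savings = $310.47 − $240.45 = $70.02.
Break-even = $400.00 / $70.02 = 5.71 → 6 months.

6 months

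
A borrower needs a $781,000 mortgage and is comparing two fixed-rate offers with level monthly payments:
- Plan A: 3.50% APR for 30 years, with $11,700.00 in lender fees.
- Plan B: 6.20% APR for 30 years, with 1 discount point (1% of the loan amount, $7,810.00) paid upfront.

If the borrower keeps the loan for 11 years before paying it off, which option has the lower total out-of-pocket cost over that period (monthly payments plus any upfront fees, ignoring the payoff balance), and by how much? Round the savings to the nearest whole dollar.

Plan A: monthly rate = 3.5%/12 = 0.0029167; payment = 781,000 × 0.0029167 / (1 − (1+0.0029167)^−360) = $3,507.04.
Plan B: monthly rate = 6.2%/12 = 0.0051667; payment = 781,000 × 0.0051667 / (1 − (1+0.0051667)^−360) = $4,783.38.
Over 132 months: Plan A costs 132 × $3,507.04 + $11,700.00 = $474,629.28; Plan B costs 132 × $4,783.38 + $7,810.00 = $639,216.16.
Plan A is cheaper by $639,216.16 − $474,629.28 = $164,586.88.

Plan A by $164,587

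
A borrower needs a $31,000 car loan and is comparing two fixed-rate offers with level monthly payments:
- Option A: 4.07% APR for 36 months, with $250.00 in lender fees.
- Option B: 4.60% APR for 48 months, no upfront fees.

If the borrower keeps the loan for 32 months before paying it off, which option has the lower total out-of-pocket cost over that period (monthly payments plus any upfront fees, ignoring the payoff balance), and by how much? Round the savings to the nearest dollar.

Option A: at 4.07% the monthly rate is 0.0033917, so the payment is 31,000 × 0.0033917 / (1 − 1.0033917^−36) = $916.21.
Option B: monthly rate = 4.6%/12 = 0.0038333; payment = 31,000 × 0.0038333 / (1 − (1+0.0038333)^−48) = $708.30.
Over 32 months: Option A costs 32 × $916.21 + $250.00 = $29,568.72; Option B costs 32 × $708.30 = $22,665.60.
Option B is cheaper by $29,568.72 − $22,665.60 = $6,903.12.

Option B by $6,903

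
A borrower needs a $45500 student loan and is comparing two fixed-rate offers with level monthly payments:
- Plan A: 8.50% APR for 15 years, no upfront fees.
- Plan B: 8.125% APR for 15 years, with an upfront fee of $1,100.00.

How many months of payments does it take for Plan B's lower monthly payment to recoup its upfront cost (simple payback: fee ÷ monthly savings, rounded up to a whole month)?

Plan A: at 8.50% the monthly rate is 0.0070833, so the payment is 45,500 × 0.0070833 / (1 − 1.0070833^−180) = $448.06.
Plan B: at 8.125% the monthly rate is 0.0067708, so the payment is 45,500 × 0.0067708 / (1 − 1.0067708^−180) = $438.11.
Monthly savings = $448.06 − $438.11 = $9.95.
Break-even = $1,100.00 / $9.95 = 110.55 → 111 months.

111 months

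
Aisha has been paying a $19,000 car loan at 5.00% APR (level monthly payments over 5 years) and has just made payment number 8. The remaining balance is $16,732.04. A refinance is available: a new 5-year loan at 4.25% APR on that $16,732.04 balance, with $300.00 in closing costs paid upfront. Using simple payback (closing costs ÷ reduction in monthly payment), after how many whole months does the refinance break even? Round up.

Current payment = 19,000 × 5%/12 / (1 − (1+0.0041667)^−60) = $358.55.
Refinanced payment = 16,732.04 × 0.0035417 / (1 − (1+0.0035417)^−60) = $310.04.
Monthly savings = $358.55 − $310.04 = $48.51.
Break-even = $300.00 / $48.51 = 6.18 → 7 months.

7 months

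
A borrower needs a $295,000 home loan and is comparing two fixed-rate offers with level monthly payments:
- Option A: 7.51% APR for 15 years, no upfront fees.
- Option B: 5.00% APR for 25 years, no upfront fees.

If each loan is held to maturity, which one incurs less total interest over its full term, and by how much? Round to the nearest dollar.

Option A by $24,817

Option A: at 7.51% the monthly rate is 0.0062583, so the payment is 295,000 × 0.0062583 / (1 − 1.0062583^−180) = $2,736.36.
Total interest on Option A = 180 × $2,736.36 − $295,000 = $197,544.80.
Option B: monthly rate = 5%/12 = 0.0041667; payment = 295,000 × 0.0041667 / (1 − (1+0.0041667)^−300) = $1,724.54.
Total interest on Option B = 300 × $1,724.54 − $295,000 = $222,362.00.
Option A is lower by $24,817.20.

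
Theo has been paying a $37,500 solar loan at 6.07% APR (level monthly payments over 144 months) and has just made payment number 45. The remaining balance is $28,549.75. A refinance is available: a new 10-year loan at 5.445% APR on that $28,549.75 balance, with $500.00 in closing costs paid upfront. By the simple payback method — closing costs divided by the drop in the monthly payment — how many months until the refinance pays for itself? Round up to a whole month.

9 months

Current payment = 37,500 × 6.07%/12 / (1 − (1+0.0050583)^−144) = $367.30.
Refinanced payment = 28,549.75 × 0.0045375 / (1 − (1+0.0045375)^−120) = $309.06.
Monthly savings = $367.30 − $309.06 = $58.24.
Break-even = $500.00 / $58.24 = 8.59 → 9 months.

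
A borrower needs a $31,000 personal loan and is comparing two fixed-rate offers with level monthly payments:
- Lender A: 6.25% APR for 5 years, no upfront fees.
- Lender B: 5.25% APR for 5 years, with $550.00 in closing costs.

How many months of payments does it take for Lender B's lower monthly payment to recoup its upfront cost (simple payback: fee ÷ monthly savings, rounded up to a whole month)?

39 months

Lender A: monthly rate = 6.25%/12 = 0.0052083; payment = 31,000 × 0.0052083 / (1 − (1+0.0052083)^−60) = $602.93.
Lender B: monthly rate = 5.25%/12 = 0.0043750; payment = 31,000 × 0.0043750 / (1 − (1+0.0043750)^−60) = $588.57.
Monthly savings = $602.93 − $588.57 = $14.36.
Break-even = $550.00 / $14.36 = 38.30 → 39 months.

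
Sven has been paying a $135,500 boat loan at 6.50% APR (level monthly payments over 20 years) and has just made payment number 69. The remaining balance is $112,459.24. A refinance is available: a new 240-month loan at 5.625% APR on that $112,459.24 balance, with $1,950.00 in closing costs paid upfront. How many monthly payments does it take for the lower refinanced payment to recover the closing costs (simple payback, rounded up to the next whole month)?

9 months

Current payment = 135,500 × 6.5%/12 / (1 − (1+0.0054167)^−240) = $1,010.25.
Refinanced payment = 112,459.24 × 0.0046875 / (1 − (1+0.0046875)^−240) = $781.55.
Monthly savings = $1,010.25 − $781.55 = $228.70.
Break-even = $1,950.00 / $228.70 = 8.53 → 9 months.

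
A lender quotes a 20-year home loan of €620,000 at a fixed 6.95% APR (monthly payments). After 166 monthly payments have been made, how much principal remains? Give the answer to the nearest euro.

€287,513

With monthly rate i = 6.95%/12 = 0.0057917, the balance after k of n payments is P · [(1+i)^n − (1+i)^k] / [(1+i)^n − 1].
(1+0.0057917)^240 = 3.99878381 and (1+0.0057917)^166 = 2.60815550, so the balance is 620,000 × (3.99878381 − 2.60815550) / (3.99878381 − 1) = €287,513.07.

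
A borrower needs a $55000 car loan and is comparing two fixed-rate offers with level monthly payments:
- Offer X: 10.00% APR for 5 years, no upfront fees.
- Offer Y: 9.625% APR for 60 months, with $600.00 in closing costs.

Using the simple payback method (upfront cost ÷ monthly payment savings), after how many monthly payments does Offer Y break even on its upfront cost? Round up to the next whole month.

Offer X: monthly rate = 10%/12 = 0.0083333; payment = 55,000 × 0.0083333 / (1 − (1+0.0083333)^−60) = $1,168.59.
Offer Y: at 9.625% the monthly rate is 0.0080208, so the payment is 55,000 × 0.0080208 / (1 − 1.0080208^−60) = $1,158.47.
Monthly savings = $1,168.59 − $1,158.47 = $10.12.
Break-even = $600.00 / $10.12 = 59.29 → 60 months.

60 months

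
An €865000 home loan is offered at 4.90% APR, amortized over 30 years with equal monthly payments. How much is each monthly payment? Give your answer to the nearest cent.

€4,590.79

At 4.90% the monthly rate is 0.0040833, so the payment is 865,000 × 0.0040833 / (1 − 1.0040833^−360) = €4,590.79.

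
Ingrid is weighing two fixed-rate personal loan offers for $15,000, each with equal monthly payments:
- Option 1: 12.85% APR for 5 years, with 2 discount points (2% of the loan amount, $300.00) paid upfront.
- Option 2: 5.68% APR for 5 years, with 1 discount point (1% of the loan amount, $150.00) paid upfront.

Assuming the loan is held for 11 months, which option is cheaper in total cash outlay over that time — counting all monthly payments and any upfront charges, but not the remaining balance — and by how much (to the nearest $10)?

Option 1: monthly rate = 12.85%/12 = 0.0107083; payment = 15,000 × 0.0107083 / (1 − (1+0.0107083)^−60) = $340.15.
Option 2: at 5.68% the monthly rate is 0.0047333, so the payment is 15,000 × 0.0047333 / (1 − 1.0047333^−60) = $287.77.
Over 11 months: Option 1 costs 11 × $340.15 + $300.00 = $4,041.65; Option 2 costs 11 × $287.77 + $150.00 = $3,315.47.
Option 2 is cheaper by $4,041.65 − $3,315.47 = $726.18.

Option 2 by $730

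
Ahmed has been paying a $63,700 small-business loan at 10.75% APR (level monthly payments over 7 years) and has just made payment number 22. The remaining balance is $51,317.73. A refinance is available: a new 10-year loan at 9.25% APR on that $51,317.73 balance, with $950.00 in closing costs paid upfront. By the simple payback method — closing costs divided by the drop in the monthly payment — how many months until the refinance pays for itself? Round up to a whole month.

Current payment = 63,700 × 10.75%/12 / (1 − (1+0.0089583)^−84) = $1,082.34.
Refinanced payment = 51,317.73 × 0.0077083 / (1 − (1+0.0077083)^−120) = $657.03.
Monthly savings = $1,082.34 − $657.03 = $425.31.
Break-even = $950.00 / $425.31 = 2.23 → 3 months.

3 months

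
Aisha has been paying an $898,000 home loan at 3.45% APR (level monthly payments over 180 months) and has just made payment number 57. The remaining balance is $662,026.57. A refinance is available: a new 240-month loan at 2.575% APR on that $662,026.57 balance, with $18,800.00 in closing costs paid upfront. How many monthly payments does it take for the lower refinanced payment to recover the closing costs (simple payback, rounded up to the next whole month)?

Current payment = 898,000 × 3.45%/12 / (1 − (1+0.0028750)^−180) = $6,397.62.
Refinanced payment = 662,026.57 × 0.0021458 / (1 − (1+0.0021458)^−240) = $3,532.34.
Monthly savings = $6,397.62 − $3,532.34 = $2,865.28.
Break-even = $18,800.00 / $2,865.28 = 6.56 → 7 months.

7 months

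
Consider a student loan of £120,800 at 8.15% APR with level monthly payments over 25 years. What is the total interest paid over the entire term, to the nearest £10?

£162,520

At 8.15% the monthly rate is 0.0067917, so the payment is 120,800 × 0.0067917 / (1 − 1.0067917^−300) = £944.39.
Total paid = 300 × £944.39 = £283,317.00; interest = £283,317.00 − £120,800 = £162,517.00.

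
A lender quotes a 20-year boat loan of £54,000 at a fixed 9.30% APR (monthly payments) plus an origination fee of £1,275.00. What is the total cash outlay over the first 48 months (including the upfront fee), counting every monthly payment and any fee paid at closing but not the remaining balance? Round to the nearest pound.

At 9.30% the monthly rate is 0.0077500, so the payment is 54,000 × 0.0077500 / (1 − 1.0077500^−240) = £496.32.
Total outlay = 48 × £496.32 + £1,275.00 = £25,098.36.

£25,098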